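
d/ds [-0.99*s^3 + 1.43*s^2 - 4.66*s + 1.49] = -2.97*s^2 + 2.86*s - 4.66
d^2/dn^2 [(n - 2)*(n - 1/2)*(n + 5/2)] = 6*n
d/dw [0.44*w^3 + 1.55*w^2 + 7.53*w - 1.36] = 1.32*w^2 + 3.1*w + 7.53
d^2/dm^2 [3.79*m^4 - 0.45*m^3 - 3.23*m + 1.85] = m*(45.48*m - 2.7)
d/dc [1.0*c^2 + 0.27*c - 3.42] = 2.0*c + 0.27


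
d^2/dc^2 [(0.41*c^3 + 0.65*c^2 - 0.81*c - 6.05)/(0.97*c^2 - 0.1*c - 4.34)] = (-8.88178419700125e-16*c^5 + 2.062078*c^3 - 16.66881*c^2 + 29.397048*c - 25.87022)/(0.912673*c^6 - 0.28227*c^5 - 12.221418*c^4 + 2.52488*c^3 + 54.681396*c^2 - 5.65068*c - 81.746504)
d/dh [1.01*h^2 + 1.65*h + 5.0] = 2.02*h + 1.65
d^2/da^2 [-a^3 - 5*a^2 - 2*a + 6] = -6*a - 10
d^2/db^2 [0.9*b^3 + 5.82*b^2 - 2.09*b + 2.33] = 5.4*b + 11.64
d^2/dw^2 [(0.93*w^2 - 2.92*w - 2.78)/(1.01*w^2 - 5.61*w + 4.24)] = (-8.88178419700125e-16*w^4 + 4.58156200000001*w^3 - 40.91106*w^2 + 169.538196*w - 256.648972)/(1.030301*w^6 - 17.168283*w^5 + 108.336135*w^4 - 320.704065*w^3 + 454.79724*w^2 - 302.563008*w + 76.225024)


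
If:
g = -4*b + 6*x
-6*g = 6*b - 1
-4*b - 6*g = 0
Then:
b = 1/2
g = -1/3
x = 5/18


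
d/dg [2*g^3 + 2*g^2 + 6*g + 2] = 6*g^2 + 4*g + 6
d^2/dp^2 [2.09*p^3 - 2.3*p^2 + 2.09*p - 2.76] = 12.54*p - 4.6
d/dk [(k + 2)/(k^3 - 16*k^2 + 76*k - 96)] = (k^3 - 16*k^2 + 76*k - (k + 2)*(3*k^2 - 32*k + 76) - 96)/(k^3 - 16*k^2 + 76*k - 96)^2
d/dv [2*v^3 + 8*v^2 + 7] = 2*v*(3*v + 8)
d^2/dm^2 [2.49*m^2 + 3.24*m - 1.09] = 4.98000000000000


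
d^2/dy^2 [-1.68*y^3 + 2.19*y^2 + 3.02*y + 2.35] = 4.38 - 10.08*y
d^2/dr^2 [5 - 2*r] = 0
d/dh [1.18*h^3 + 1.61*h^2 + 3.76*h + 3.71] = 3.54*h^2 + 3.22*h + 3.76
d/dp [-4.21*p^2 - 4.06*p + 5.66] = -8.42*p - 4.06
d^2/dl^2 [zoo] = 0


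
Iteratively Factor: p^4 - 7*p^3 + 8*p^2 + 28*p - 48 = (p - 4)*(p^3 - 3*p^2 - 4*p + 12) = (p - 4)*(p - 3)*(p^2 - 4) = (p - 4)*(p - 3)*(p + 2)*(p - 2)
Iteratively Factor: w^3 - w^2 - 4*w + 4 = (w + 2)*(w^2 - 3*w + 2) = (w - 2)*(w + 2)*(w - 1)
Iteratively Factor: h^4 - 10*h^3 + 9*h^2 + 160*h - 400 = (h + 4)*(h^3 - 14*h^2 + 65*h - 100) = (h - 5)*(h + 4)*(h^2 - 9*h + 20) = (h - 5)*(h - 4)*(h + 4)*(h - 5)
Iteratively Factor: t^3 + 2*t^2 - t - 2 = (t + 2)*(t^2 - 1) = (t - 1)*(t + 2)*(t + 1)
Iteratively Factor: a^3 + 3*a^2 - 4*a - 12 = (a + 2)*(a^2 + a - 6) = (a + 2)*(a + 3)*(a - 2)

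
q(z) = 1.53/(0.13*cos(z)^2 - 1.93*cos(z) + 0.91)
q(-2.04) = 0.85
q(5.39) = -6.15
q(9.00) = 0.55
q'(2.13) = -0.69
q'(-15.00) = 0.35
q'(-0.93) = 55.88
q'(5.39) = 34.00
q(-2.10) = 0.80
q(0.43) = -2.08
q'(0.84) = -19.51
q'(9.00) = -0.18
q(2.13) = 0.78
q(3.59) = 0.56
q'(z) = 1.53*(0.26*sin(z)*cos(z) - 1.93*sin(z))/(0.13*cos(z)^2 - 1.93*cos(z) + 0.91)^2 = (0.3978*cos(z) - 2.9529)*sin(z)/(0.13*cos(z)^2 - 1.93*cos(z) + 0.91)^2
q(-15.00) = 0.62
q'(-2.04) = 0.85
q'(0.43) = -1.99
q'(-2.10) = 0.74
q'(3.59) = 0.19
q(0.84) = -4.78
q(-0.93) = -7.75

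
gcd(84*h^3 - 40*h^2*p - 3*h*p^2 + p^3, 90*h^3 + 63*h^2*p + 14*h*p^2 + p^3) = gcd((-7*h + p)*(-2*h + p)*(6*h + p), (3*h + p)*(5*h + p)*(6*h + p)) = 6*h + p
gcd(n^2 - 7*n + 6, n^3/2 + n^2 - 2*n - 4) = 1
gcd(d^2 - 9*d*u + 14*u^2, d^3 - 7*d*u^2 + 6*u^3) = -d + 2*u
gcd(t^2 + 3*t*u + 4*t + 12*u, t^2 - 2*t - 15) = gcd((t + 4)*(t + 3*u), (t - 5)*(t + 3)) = 1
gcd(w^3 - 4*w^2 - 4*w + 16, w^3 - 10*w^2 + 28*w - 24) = w - 2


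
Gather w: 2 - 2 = 0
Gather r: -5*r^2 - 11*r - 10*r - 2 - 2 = -5*r^2 - 21*r - 4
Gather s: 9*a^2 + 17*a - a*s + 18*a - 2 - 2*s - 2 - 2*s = 9*a^2 + 35*a + s*(-a - 4) - 4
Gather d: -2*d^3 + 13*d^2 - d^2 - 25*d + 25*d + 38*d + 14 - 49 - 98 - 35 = -2*d^3 + 12*d^2 + 38*d - 168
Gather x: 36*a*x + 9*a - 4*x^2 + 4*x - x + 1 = 9*a - 4*x^2 + x*(36*a + 3) + 1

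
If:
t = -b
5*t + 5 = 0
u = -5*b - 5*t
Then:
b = 1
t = -1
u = 0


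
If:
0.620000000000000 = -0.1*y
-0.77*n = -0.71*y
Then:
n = -5.72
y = -6.20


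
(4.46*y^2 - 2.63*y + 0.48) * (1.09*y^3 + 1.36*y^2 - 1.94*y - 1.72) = 4.8614*y^5 + 3.1989*y^4 - 11.706*y^3 - 1.9162*y^2 + 3.5924*y - 0.8256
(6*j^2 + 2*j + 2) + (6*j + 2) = 6*j^2 + 8*j + 4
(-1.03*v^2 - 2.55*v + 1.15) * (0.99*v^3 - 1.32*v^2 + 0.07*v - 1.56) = -1.0197*v^5 - 1.1649*v^4 + 4.4324*v^3 - 0.0896999999999999*v^2 + 4.0585*v - 1.794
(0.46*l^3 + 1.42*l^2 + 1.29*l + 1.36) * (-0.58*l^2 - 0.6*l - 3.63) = -0.2668*l^5 - 1.0996*l^4 - 3.27*l^3 - 6.7174*l^2 - 5.4987*l - 4.9368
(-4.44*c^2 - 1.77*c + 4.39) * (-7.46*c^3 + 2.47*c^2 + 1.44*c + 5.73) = 33.1224*c^5 + 2.2374*c^4 - 43.5149*c^3 - 17.1467*c^2 - 3.8205*c + 25.1547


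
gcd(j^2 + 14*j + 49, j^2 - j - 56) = j + 7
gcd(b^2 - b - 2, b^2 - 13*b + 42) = 1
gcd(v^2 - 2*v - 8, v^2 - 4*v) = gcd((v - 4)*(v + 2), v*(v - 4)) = v - 4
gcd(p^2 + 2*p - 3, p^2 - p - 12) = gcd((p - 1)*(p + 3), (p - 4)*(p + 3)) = p + 3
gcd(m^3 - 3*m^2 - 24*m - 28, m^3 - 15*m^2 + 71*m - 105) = m - 7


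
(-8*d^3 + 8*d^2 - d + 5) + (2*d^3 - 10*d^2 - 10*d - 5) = -6*d^3 - 2*d^2 - 11*d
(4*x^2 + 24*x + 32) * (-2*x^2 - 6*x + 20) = -8*x^4 - 72*x^3 - 128*x^2 + 288*x + 640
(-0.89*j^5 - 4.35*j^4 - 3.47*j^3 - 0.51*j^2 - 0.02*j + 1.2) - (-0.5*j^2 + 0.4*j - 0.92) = -0.89*j^5 - 4.35*j^4 - 3.47*j^3 - 0.01*j^2 - 0.42*j + 2.12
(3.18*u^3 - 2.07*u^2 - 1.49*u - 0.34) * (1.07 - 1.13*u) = -3.5934*u^4 + 5.7417*u^3 - 0.5312*u^2 - 1.2101*u - 0.3638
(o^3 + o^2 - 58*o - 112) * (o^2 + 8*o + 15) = o^5 + 9*o^4 - 35*o^3 - 561*o^2 - 1766*o - 1680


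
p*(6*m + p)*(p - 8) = 6*m*p^2 - 48*m*p + p^3 - 8*p^2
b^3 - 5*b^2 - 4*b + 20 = (b - 5)*(b - 2)*(b + 2)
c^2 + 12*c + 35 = (c + 5)*(c + 7)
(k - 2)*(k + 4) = k^2 + 2*k - 8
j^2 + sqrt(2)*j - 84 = (j - 6*sqrt(2))*(j + 7*sqrt(2))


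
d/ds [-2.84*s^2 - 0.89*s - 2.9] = -5.68*s - 0.89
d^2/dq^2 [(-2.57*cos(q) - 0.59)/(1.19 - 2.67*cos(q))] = (12.371712*sin(q)^2 - 5.513984*cos(q) + 12.371712)/(19.034163*cos(q)^3 - 25.450173*cos(q)^2 + 11.342961*cos(q) - 1.685159)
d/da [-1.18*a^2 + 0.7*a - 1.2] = 0.7 - 2.36*a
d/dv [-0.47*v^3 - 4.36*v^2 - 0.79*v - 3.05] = -1.41*v^2 - 8.72*v - 0.79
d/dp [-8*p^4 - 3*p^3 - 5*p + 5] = -32*p^3 - 9*p^2 - 5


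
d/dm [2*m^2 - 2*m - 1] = 4*m - 2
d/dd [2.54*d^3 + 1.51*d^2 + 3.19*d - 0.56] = 7.62*d^2 + 3.02*d + 3.19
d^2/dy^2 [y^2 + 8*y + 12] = 2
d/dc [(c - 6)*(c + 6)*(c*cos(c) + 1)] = -c^3*sin(c) + 3*c^2*cos(c) + 36*c*sin(c) + 2*c - 36*cos(c)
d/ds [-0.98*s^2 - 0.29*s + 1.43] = -1.96*s - 0.29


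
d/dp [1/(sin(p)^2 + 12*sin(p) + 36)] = -2*cos(p)/(sin(p) + 6)^3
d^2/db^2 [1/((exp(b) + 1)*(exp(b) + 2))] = (4*exp(3*b) + 9*exp(2*b) + exp(b) - 6)*exp(b)/(exp(6*b) + 9*exp(5*b) + 33*exp(4*b) + 63*exp(3*b) + 66*exp(2*b) + 36*exp(b) + 8)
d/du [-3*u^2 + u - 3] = 1 - 6*u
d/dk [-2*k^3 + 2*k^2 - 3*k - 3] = -6*k^2 + 4*k - 3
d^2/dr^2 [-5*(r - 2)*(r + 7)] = -10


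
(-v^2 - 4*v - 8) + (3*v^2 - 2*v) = 2*v^2 - 6*v - 8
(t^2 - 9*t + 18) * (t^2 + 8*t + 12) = t^4 - t^3 - 42*t^2 + 36*t + 216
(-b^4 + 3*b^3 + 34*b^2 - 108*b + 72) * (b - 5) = -b^5 + 8*b^4 + 19*b^3 - 278*b^2 + 612*b - 360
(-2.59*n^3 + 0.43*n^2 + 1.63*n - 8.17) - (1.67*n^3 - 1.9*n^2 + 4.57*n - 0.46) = -4.26*n^3 + 2.33*n^2 - 2.94*n - 7.71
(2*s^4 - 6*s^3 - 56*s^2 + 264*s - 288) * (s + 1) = 2*s^5 - 4*s^4 - 62*s^3 + 208*s^2 - 24*s - 288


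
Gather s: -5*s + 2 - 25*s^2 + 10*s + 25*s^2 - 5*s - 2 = 0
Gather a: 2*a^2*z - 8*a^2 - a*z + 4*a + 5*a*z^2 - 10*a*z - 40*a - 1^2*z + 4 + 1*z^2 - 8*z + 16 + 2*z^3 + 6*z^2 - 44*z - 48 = a^2*(2*z - 8) + a*(5*z^2 - 11*z - 36) + 2*z^3 + 7*z^2 - 53*z - 28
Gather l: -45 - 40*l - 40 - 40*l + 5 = -80*l - 80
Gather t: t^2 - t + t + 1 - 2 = t^2 - 1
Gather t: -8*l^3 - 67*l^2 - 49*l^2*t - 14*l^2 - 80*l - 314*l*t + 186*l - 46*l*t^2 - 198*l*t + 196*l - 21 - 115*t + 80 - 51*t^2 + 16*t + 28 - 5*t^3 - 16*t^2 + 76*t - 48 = -8*l^3 - 81*l^2 + 302*l - 5*t^3 + t^2*(-46*l - 67) + t*(-49*l^2 - 512*l - 23) + 39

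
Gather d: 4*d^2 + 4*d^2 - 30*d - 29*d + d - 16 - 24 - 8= 8*d^2 - 58*d - 48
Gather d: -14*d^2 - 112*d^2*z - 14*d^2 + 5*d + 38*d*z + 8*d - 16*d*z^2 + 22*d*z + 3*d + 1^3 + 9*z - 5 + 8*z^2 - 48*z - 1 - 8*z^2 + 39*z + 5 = d^2*(-112*z - 28) + d*(-16*z^2 + 60*z + 16)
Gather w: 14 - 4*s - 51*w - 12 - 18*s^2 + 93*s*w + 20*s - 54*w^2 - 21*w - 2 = -18*s^2 + 16*s - 54*w^2 + w*(93*s - 72)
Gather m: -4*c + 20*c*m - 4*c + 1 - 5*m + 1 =-8*c + m*(20*c - 5) + 2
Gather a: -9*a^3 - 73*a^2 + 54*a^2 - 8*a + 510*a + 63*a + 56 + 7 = -9*a^3 - 19*a^2 + 565*a + 63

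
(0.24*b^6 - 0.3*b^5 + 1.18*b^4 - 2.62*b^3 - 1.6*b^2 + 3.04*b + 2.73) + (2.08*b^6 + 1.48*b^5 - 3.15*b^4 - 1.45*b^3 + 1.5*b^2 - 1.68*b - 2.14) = 2.32*b^6 + 1.18*b^5 - 1.97*b^4 - 4.07*b^3 - 0.1*b^2 + 1.36*b + 0.59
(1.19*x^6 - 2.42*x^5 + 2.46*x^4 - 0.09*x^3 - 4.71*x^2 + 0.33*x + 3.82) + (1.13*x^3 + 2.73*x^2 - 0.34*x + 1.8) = 1.19*x^6 - 2.42*x^5 + 2.46*x^4 + 1.04*x^3 - 1.98*x^2 - 0.01*x + 5.62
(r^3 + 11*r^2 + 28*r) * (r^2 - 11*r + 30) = r^5 - 63*r^3 + 22*r^2 + 840*r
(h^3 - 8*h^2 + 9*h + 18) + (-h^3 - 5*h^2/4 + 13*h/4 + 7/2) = -37*h^2/4 + 49*h/4 + 43/2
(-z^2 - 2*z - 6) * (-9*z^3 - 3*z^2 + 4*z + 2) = 9*z^5 + 21*z^4 + 56*z^3 + 8*z^2 - 28*z - 12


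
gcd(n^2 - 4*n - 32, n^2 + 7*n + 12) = n + 4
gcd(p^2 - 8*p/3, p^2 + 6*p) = p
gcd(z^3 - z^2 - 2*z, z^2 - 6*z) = z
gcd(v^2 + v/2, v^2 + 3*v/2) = v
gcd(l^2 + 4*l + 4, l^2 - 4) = l + 2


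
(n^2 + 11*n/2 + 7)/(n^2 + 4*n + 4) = (n + 7/2)/(n + 2)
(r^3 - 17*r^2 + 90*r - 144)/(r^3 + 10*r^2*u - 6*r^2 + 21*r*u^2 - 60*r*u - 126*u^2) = (r^2 - 11*r + 24)/(r^2 + 10*r*u + 21*u^2)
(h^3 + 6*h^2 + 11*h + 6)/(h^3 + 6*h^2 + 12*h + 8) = (h^2 + 4*h + 3)/(h^2 + 4*h + 4)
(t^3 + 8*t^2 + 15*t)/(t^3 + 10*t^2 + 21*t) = (t + 5)/(t + 7)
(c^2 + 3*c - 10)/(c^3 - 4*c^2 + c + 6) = (c + 5)/(c^2 - 2*c - 3)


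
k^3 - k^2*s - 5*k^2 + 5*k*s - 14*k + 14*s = (k - 7)*(k + 2)*(k - s)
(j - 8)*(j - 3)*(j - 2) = j^3 - 13*j^2 + 46*j - 48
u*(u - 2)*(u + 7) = u^3 + 5*u^2 - 14*u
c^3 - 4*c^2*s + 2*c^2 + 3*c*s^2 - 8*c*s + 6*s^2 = (c + 2)*(c - 3*s)*(c - s)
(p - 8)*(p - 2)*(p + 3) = p^3 - 7*p^2 - 14*p + 48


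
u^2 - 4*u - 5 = (u - 5)*(u + 1)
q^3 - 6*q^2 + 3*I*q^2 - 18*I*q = q*(q - 6)*(q + 3*I)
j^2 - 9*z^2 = (j - 3*z)*(j + 3*z)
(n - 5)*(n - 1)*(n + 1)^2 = n^4 - 4*n^3 - 6*n^2 + 4*n + 5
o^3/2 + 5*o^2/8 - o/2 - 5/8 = (o/2 + 1/2)*(o - 1)*(o + 5/4)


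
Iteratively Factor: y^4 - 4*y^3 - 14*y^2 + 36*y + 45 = (y - 3)*(y^3 - y^2 - 17*y - 15) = (y - 3)*(y + 3)*(y^2 - 4*y - 5) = (y - 3)*(y + 1)*(y + 3)*(y - 5)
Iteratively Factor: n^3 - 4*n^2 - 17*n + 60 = (n - 3)*(n^2 - n - 20) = (n - 5)*(n - 3)*(n + 4)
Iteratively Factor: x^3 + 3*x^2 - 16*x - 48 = (x + 4)*(x^2 - x - 12) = (x + 3)*(x + 4)*(x - 4)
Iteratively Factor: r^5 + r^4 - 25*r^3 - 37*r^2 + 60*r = (r - 5)*(r^4 + 6*r^3 + 5*r^2 - 12*r) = r*(r - 5)*(r^3 + 6*r^2 + 5*r - 12) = r*(r - 5)*(r - 1)*(r^2 + 7*r + 12) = r*(r - 5)*(r - 1)*(r + 4)*(r + 3)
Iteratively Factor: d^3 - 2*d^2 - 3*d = (d - 3)*(d^2 + d) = (d - 3)*(d + 1)*(d)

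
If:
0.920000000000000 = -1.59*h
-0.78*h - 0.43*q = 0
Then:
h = -0.58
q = 1.05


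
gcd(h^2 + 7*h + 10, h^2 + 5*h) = h + 5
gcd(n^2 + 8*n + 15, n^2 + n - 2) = 1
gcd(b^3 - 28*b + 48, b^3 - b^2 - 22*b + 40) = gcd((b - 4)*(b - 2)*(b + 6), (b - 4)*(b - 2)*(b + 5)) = b^2 - 6*b + 8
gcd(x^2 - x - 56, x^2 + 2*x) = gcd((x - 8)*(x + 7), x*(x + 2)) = 1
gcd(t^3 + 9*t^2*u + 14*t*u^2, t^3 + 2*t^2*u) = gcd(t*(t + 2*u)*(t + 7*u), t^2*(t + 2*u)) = t^2 + 2*t*u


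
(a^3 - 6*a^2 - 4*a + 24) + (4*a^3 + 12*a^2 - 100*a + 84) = 5*a^3 + 6*a^2 - 104*a + 108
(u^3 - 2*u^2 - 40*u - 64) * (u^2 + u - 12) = u^5 - u^4 - 54*u^3 - 80*u^2 + 416*u + 768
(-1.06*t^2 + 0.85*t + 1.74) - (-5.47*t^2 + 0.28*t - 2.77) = 4.41*t^2 + 0.57*t + 4.51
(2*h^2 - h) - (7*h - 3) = 2*h^2 - 8*h + 3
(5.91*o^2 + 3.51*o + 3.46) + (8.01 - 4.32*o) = 5.91*o^2 - 0.81*o + 11.47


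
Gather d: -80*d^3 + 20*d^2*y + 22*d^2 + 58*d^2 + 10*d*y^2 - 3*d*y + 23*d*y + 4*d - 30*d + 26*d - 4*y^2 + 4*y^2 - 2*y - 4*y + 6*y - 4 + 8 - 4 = -80*d^3 + d^2*(20*y + 80) + d*(10*y^2 + 20*y)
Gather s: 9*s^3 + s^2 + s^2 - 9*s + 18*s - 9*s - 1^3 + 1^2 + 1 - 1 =9*s^3 + 2*s^2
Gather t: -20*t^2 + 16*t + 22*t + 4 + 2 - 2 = -20*t^2 + 38*t + 4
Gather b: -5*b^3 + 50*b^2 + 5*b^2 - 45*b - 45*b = -5*b^3 + 55*b^2 - 90*b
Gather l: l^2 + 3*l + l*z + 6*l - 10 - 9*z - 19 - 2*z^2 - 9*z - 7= l^2 + l*(z + 9) - 2*z^2 - 18*z - 36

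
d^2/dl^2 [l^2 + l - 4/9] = 2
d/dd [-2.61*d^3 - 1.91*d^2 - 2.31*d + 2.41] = -7.83*d^2 - 3.82*d - 2.31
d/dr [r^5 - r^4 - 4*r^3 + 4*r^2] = r*(5*r^3 - 4*r^2 - 12*r + 8)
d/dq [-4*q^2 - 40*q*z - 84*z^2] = -8*q - 40*z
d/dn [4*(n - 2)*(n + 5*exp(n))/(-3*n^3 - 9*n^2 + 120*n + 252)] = 4*((n - 2)*(n + 5*exp(n))*(3*n^2 + 6*n - 40) - (n + (n - 2)*(5*exp(n) + 1) + 5*exp(n))*(n^3 + 3*n^2 - 40*n - 84))/(3*(n^3 + 3*n^2 - 40*n - 84)^2)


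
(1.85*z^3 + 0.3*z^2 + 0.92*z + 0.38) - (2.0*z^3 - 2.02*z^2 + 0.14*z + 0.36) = -0.15*z^3 + 2.32*z^2 + 0.78*z + 0.02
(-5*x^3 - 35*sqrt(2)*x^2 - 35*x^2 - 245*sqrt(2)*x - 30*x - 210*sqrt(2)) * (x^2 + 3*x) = -5*x^5 - 50*x^4 - 35*sqrt(2)*x^4 - 350*sqrt(2)*x^3 - 135*x^3 - 945*sqrt(2)*x^2 - 90*x^2 - 630*sqrt(2)*x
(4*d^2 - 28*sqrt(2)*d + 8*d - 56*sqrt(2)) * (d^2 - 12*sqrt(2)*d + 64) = 4*d^4 - 76*sqrt(2)*d^3 + 8*d^3 - 152*sqrt(2)*d^2 + 928*d^2 - 1792*sqrt(2)*d + 1856*d - 3584*sqrt(2)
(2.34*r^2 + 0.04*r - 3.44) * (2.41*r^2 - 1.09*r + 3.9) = 5.6394*r^4 - 2.4542*r^3 + 0.791999999999999*r^2 + 3.9056*r - 13.416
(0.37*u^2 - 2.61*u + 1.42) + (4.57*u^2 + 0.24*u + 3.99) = 4.94*u^2 - 2.37*u + 5.41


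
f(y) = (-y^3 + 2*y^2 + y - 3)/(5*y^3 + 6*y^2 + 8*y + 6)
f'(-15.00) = 0.00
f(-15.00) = -0.24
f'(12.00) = 0.00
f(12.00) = -0.15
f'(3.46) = -0.03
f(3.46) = -0.05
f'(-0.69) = 3.88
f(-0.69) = -1.42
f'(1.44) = 0.02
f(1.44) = -0.01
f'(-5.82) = -0.02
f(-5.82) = -0.31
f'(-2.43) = -0.03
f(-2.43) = -0.42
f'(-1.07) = 5.77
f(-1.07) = 0.31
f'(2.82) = -0.03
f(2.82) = -0.04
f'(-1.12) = 3.40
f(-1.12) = 0.08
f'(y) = (-15*y^2 - 12*y - 8)*(-y^3 + 2*y^2 + y - 3)/(5*y^3 + 6*y^2 + 8*y + 6)^2 + (-3*y^2 + 4*y + 1)/(5*y^3 + 6*y^2 + 8*y + 6)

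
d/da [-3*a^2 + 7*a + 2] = 7 - 6*a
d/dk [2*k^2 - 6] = 4*k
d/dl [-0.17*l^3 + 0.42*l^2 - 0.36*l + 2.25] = -0.51*l^2 + 0.84*l - 0.36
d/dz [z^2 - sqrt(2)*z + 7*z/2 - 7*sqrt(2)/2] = 2*z - sqrt(2) + 7/2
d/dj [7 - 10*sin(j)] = -10*cos(j)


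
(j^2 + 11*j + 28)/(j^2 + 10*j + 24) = (j + 7)/(j + 6)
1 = 1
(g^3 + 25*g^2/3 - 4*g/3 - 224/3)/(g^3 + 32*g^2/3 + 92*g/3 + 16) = (3*g^2 + 13*g - 56)/(3*g^2 + 20*g + 12)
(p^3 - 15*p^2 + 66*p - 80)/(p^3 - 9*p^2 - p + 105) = (p^2 - 10*p + 16)/(p^2 - 4*p - 21)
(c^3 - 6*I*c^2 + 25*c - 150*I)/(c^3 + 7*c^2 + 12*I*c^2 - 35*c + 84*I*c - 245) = (c^2 - 11*I*c - 30)/(c^2 + 7*c*(1 + I) + 49*I)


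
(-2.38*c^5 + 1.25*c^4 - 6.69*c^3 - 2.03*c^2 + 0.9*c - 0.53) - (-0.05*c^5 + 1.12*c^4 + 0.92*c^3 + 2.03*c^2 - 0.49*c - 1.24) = -2.33*c^5 + 0.13*c^4 - 7.61*c^3 - 4.06*c^2 + 1.39*c + 0.71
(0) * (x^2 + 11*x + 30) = 0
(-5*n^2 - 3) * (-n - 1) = 5*n^3 + 5*n^2 + 3*n + 3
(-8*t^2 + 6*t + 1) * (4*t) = -32*t^3 + 24*t^2 + 4*t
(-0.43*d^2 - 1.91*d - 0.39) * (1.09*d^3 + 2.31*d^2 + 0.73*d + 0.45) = -0.4687*d^5 - 3.0752*d^4 - 5.1511*d^3 - 2.4887*d^2 - 1.1442*d - 0.1755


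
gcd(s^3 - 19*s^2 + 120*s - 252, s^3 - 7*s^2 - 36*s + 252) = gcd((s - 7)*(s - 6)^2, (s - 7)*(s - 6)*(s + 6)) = s^2 - 13*s + 42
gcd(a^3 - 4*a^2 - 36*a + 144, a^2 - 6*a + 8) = a - 4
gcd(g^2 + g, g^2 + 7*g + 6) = g + 1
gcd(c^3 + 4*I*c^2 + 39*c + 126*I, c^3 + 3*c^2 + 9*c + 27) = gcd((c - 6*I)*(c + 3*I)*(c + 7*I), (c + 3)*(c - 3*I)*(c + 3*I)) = c + 3*I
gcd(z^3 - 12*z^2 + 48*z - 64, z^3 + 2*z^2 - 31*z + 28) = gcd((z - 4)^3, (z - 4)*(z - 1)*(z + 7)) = z - 4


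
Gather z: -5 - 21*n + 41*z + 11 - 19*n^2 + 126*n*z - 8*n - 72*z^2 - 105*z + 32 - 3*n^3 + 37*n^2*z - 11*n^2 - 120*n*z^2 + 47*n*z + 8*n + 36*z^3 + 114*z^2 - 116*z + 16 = -3*n^3 - 30*n^2 - 21*n + 36*z^3 + z^2*(42 - 120*n) + z*(37*n^2 + 173*n - 180) + 54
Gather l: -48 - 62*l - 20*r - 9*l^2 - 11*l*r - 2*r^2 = -9*l^2 + l*(-11*r - 62) - 2*r^2 - 20*r - 48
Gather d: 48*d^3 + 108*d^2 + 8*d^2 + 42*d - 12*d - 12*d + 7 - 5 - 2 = 48*d^3 + 116*d^2 + 18*d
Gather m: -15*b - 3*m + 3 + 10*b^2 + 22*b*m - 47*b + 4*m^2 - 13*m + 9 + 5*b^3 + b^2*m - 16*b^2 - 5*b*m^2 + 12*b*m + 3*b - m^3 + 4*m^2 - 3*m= 5*b^3 - 6*b^2 - 59*b - m^3 + m^2*(8 - 5*b) + m*(b^2 + 34*b - 19) + 12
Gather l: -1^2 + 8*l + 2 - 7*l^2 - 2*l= -7*l^2 + 6*l + 1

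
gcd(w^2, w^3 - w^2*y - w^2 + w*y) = w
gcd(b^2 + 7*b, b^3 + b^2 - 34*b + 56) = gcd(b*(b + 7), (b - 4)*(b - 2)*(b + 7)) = b + 7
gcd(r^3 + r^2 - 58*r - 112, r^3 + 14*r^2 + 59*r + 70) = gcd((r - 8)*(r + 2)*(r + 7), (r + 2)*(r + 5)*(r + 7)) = r^2 + 9*r + 14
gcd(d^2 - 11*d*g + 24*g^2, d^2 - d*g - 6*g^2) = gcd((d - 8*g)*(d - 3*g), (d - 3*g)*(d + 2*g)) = d - 3*g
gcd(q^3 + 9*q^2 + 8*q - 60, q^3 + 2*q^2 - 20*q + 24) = q^2 + 4*q - 12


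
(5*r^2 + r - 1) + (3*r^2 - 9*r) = 8*r^2 - 8*r - 1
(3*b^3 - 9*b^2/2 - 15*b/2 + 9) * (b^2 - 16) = 3*b^5 - 9*b^4/2 - 111*b^3/2 + 81*b^2 + 120*b - 144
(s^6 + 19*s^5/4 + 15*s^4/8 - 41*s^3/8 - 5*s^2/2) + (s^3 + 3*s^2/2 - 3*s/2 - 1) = s^6 + 19*s^5/4 + 15*s^4/8 - 33*s^3/8 - s^2 - 3*s/2 - 1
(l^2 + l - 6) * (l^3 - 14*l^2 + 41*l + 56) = l^5 - 13*l^4 + 21*l^3 + 181*l^2 - 190*l - 336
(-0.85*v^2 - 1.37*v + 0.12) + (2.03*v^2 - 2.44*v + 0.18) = 1.18*v^2 - 3.81*v + 0.3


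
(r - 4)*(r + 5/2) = r^2 - 3*r/2 - 10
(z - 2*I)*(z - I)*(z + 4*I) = z^3 + I*z^2 + 10*z - 8*I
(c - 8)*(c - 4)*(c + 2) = c^3 - 10*c^2 + 8*c + 64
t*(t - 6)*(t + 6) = t^3 - 36*t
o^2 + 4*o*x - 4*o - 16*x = (o - 4)*(o + 4*x)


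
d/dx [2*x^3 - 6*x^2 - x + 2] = 6*x^2 - 12*x - 1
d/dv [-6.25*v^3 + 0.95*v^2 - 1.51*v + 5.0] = -18.75*v^2 + 1.9*v - 1.51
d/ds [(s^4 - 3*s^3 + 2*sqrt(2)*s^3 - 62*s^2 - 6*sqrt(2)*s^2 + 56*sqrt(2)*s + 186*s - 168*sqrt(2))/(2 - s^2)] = (-2*s^5 - 2*sqrt(2)*s^4 + 3*s^4 + 8*s^3 + 68*sqrt(2)*s^2 + 168*s^2 - 360*sqrt(2)*s - 248*s + 112*sqrt(2) + 372)/(s^4 - 4*s^2 + 4)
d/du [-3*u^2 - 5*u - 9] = -6*u - 5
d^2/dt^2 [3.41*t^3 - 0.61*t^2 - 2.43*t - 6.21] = 20.46*t - 1.22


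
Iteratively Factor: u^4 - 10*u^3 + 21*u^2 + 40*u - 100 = (u + 2)*(u^3 - 12*u^2 + 45*u - 50) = (u - 5)*(u + 2)*(u^2 - 7*u + 10) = (u - 5)^2*(u + 2)*(u - 2)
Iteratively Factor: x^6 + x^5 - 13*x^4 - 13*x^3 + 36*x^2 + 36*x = (x - 2)*(x^5 + 3*x^4 - 7*x^3 - 27*x^2 - 18*x) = (x - 3)*(x - 2)*(x^4 + 6*x^3 + 11*x^2 + 6*x) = (x - 3)*(x - 2)*(x + 2)*(x^3 + 4*x^2 + 3*x) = (x - 3)*(x - 2)*(x + 1)*(x + 2)*(x^2 + 3*x) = x*(x - 3)*(x - 2)*(x + 1)*(x + 2)*(x + 3)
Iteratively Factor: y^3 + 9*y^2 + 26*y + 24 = (y + 3)*(y^2 + 6*y + 8) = (y + 2)*(y + 3)*(y + 4)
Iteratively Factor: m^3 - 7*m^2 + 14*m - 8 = (m - 1)*(m^2 - 6*m + 8) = (m - 4)*(m - 1)*(m - 2)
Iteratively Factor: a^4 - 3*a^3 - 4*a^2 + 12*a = (a)*(a^3 - 3*a^2 - 4*a + 12) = a*(a - 3)*(a^2 - 4) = a*(a - 3)*(a - 2)*(a + 2)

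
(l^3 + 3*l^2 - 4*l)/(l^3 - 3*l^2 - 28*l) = (l - 1)/(l - 7)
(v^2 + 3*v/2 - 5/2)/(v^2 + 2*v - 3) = (v + 5/2)/(v + 3)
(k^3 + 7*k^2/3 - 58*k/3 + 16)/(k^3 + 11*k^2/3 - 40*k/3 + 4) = (3*k^2 - 11*k + 8)/(3*k^2 - 7*k + 2)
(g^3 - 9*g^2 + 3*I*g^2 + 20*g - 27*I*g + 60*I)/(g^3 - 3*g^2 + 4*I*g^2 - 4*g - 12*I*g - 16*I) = (g^2 + g*(-5 + 3*I) - 15*I)/(g^2 + g*(1 + 4*I) + 4*I)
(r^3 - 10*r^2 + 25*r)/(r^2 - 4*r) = (r^2 - 10*r + 25)/(r - 4)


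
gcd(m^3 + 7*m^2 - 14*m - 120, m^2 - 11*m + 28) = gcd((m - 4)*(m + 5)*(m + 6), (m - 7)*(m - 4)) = m - 4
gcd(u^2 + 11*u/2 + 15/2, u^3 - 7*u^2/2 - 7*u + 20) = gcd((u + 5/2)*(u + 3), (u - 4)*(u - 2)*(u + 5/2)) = u + 5/2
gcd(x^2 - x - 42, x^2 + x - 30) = x + 6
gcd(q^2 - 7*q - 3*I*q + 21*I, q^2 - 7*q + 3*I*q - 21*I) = q - 7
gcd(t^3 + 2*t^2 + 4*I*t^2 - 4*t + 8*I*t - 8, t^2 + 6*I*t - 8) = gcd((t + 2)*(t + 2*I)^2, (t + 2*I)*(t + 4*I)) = t + 2*I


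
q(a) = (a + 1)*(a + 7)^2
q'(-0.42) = 50.93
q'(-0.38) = 52.03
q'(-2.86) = 1.74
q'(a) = (a + 1)*(2*a + 14) + (a + 7)^2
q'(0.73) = 86.50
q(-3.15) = -31.87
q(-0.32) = 30.34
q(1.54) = 185.25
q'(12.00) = 855.00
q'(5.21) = 300.73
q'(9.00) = 576.00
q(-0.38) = 27.17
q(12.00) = 4693.00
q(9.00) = 2560.00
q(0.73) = 103.37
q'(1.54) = 116.31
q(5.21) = 925.81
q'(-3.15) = -1.73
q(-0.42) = 25.11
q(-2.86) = -31.88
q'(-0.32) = 53.71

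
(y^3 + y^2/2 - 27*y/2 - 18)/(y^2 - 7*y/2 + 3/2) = (2*y^3 + y^2 - 27*y - 36)/(2*y^2 - 7*y + 3)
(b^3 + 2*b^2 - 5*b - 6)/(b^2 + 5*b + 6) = (b^2 - b - 2)/(b + 2)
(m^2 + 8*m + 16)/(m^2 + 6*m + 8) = (m + 4)/(m + 2)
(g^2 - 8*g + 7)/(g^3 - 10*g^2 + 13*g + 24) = (g^2 - 8*g + 7)/(g^3 - 10*g^2 + 13*g + 24)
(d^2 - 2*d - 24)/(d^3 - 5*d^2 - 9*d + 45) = (d^2 - 2*d - 24)/(d^3 - 5*d^2 - 9*d + 45)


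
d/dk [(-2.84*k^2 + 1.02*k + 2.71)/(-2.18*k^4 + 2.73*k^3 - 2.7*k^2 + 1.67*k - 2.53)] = (-12.3824*k^5 + 14.424*k^4 + 18.062*k^3 - 24.1837*k^2 + 29.0044*k - 7.1063)/(4.7524*k^8 - 11.9028*k^7 + 19.2249*k^6 - 22.0232*k^5 + 27.439*k^4 - 22.8318*k^3 + 16.4509*k^2 - 8.4502*k + 6.4009)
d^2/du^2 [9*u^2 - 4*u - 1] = 18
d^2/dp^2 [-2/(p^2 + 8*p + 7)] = 4*(p^2 + 8*p - 4*(p + 4)^2 + 7)/(p^2 + 8*p + 7)^3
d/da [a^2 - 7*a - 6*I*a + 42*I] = 2*a - 7 - 6*I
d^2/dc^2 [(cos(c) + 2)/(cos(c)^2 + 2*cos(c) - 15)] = (-9*(1 - cos(2*c))^2*cos(c)/4 - 3*(1 - cos(2*c))^2/2 - 491*cos(c)/2 - 79*cos(2*c) - 27*cos(3*c) + cos(5*c)/2 + 63)/((cos(c) - 3)^3*(cos(c) + 5)^3)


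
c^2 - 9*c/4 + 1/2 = (c - 2)*(c - 1/4)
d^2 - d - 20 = (d - 5)*(d + 4)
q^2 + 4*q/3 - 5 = (q - 5/3)*(q + 3)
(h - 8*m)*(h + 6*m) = h^2 - 2*h*m - 48*m^2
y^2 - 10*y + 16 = (y - 8)*(y - 2)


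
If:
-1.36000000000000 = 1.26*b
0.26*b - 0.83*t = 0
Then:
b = -1.08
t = -0.34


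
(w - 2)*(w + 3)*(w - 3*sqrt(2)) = w^3 - 3*sqrt(2)*w^2 + w^2 - 6*w - 3*sqrt(2)*w + 18*sqrt(2)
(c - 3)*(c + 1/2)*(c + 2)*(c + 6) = c^4 + 11*c^3/2 - 19*c^2/2 - 42*c - 18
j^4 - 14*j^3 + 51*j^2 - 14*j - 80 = (j - 8)*(j - 5)*(j - 2)*(j + 1)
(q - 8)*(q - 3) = q^2 - 11*q + 24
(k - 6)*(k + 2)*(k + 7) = k^3 + 3*k^2 - 40*k - 84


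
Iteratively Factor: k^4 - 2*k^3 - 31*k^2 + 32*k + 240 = (k - 5)*(k^3 + 3*k^2 - 16*k - 48) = (k - 5)*(k - 4)*(k^2 + 7*k + 12) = (k - 5)*(k - 4)*(k + 3)*(k + 4)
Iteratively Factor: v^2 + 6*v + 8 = (v + 4)*(v + 2)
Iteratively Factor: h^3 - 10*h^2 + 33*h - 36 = (h - 4)*(h^2 - 6*h + 9) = (h - 4)*(h - 3)*(h - 3)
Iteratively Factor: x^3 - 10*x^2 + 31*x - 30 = (x - 2)*(x^2 - 8*x + 15) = (x - 3)*(x - 2)*(x - 5)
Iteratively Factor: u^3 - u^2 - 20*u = (u - 5)*(u^2 + 4*u) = (u - 5)*(u + 4)*(u)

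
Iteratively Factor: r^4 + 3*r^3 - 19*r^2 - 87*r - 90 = (r + 2)*(r^3 + r^2 - 21*r - 45) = (r + 2)*(r + 3)*(r^2 - 2*r - 15) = (r + 2)*(r + 3)^2*(r - 5)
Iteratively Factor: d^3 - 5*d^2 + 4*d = (d - 1)*(d^2 - 4*d) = (d - 4)*(d - 1)*(d)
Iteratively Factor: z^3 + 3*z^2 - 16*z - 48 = (z - 4)*(z^2 + 7*z + 12) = (z - 4)*(z + 3)*(z + 4)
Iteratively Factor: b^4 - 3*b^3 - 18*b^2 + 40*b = (b)*(b^3 - 3*b^2 - 18*b + 40) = b*(b - 2)*(b^2 - b - 20) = b*(b - 5)*(b - 2)*(b + 4)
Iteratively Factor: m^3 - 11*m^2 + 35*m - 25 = (m - 5)*(m^2 - 6*m + 5) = (m - 5)*(m - 1)*(m - 5)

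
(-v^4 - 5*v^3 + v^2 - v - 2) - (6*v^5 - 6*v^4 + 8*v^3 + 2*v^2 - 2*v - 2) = -6*v^5 + 5*v^4 - 13*v^3 - v^2 + v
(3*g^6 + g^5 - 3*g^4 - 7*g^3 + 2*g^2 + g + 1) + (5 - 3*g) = 3*g^6 + g^5 - 3*g^4 - 7*g^3 + 2*g^2 - 2*g + 6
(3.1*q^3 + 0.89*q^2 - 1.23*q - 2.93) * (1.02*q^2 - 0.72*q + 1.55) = 3.162*q^5 - 1.3242*q^4 + 2.9096*q^3 - 0.7235*q^2 + 0.2031*q - 4.5415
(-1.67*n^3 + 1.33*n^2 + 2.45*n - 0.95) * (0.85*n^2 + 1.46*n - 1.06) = -1.4195*n^5 - 1.3077*n^4 + 5.7945*n^3 + 1.3597*n^2 - 3.984*n + 1.007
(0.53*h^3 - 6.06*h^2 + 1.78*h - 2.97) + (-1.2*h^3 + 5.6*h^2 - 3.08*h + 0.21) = -0.67*h^3 - 0.46*h^2 - 1.3*h - 2.76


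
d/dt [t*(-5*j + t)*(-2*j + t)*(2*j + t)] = 20*j^3 - 8*j^2*t - 15*j*t^2 + 4*t^3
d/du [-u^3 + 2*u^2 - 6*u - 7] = -3*u^2 + 4*u - 6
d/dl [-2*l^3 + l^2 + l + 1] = -6*l^2 + 2*l + 1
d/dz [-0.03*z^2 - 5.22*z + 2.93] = -0.06*z - 5.22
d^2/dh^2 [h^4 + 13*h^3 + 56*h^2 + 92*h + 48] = 12*h^2 + 78*h + 112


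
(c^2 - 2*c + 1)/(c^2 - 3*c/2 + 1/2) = 2*(c - 1)/(2*c - 1)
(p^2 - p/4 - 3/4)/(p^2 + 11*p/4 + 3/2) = (p - 1)/(p + 2)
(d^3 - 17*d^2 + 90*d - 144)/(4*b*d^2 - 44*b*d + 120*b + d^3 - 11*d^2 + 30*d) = (d^2 - 11*d + 24)/(4*b*d - 20*b + d^2 - 5*d)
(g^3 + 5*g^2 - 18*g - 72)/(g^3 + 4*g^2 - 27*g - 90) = (g - 4)/(g - 5)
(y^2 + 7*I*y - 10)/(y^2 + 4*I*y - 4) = (y + 5*I)/(y + 2*I)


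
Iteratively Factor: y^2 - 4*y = (y - 4)*(y)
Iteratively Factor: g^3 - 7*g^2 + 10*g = (g - 5)*(g^2 - 2*g) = g*(g - 5)*(g - 2)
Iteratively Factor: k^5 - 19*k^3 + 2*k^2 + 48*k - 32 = (k + 2)*(k^4 - 2*k^3 - 15*k^2 + 32*k - 16) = (k + 2)*(k + 4)*(k^3 - 6*k^2 + 9*k - 4) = (k - 4)*(k + 2)*(k + 4)*(k^2 - 2*k + 1) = (k - 4)*(k - 1)*(k + 2)*(k + 4)*(k - 1)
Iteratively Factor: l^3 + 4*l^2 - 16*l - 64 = (l + 4)*(l^2 - 16) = (l + 4)^2*(l - 4)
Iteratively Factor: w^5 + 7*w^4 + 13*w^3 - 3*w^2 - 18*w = (w + 3)*(w^4 + 4*w^3 + w^2 - 6*w) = (w - 1)*(w + 3)*(w^3 + 5*w^2 + 6*w) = (w - 1)*(w + 3)^2*(w^2 + 2*w) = w*(w - 1)*(w + 3)^2*(w + 2)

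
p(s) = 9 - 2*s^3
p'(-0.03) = -0.01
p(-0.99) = 10.94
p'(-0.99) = -5.88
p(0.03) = 9.00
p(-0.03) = 9.00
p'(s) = -6*s^2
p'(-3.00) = -54.00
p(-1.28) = 13.19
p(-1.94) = 23.60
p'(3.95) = -93.62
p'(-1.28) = -9.83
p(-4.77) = 226.06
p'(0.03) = -0.01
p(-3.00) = 63.00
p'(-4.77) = -136.52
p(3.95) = -114.26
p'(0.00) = 0.00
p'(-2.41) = -34.85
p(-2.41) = 37.00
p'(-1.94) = -22.58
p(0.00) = 9.00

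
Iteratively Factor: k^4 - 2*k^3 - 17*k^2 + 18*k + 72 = (k - 3)*(k^3 + k^2 - 14*k - 24) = (k - 4)*(k - 3)*(k^2 + 5*k + 6) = (k - 4)*(k - 3)*(k + 2)*(k + 3)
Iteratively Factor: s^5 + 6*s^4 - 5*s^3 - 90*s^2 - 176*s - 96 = (s + 2)*(s^4 + 4*s^3 - 13*s^2 - 64*s - 48) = (s + 2)*(s + 3)*(s^3 + s^2 - 16*s - 16) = (s + 1)*(s + 2)*(s + 3)*(s^2 - 16) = (s - 4)*(s + 1)*(s + 2)*(s + 3)*(s + 4)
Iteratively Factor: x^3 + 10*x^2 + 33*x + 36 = (x + 3)*(x^2 + 7*x + 12) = (x + 3)^2*(x + 4)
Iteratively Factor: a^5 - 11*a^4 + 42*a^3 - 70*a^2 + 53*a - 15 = (a - 1)*(a^4 - 10*a^3 + 32*a^2 - 38*a + 15) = (a - 1)^2*(a^3 - 9*a^2 + 23*a - 15) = (a - 1)^3*(a^2 - 8*a + 15) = (a - 5)*(a - 1)^3*(a - 3)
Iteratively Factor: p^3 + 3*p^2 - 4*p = (p - 1)*(p^2 + 4*p) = (p - 1)*(p + 4)*(p)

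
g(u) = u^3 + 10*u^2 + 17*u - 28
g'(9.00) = 440.00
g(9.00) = 1664.00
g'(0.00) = 17.00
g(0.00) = -28.00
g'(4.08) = 148.54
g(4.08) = 275.74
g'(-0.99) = 0.14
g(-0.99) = -36.00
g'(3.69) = 131.65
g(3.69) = 221.13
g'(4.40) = 163.08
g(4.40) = 325.58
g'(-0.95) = 0.71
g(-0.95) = -35.98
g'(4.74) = 179.20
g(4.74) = 383.75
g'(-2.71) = -15.17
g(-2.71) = -20.53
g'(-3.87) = -15.47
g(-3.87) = -1.98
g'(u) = 3*u^2 + 20*u + 17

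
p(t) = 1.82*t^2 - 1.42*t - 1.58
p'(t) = 3.64*t - 1.42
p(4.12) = 23.46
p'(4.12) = 13.58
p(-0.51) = -0.38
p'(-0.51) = -3.28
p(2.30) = 4.78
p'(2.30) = 6.95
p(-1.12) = 2.29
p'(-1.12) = -5.50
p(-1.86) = 7.36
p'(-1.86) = -8.19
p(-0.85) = 0.94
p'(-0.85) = -4.51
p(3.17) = 12.21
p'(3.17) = 10.12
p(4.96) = 36.15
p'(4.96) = 16.63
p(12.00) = 243.46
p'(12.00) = 42.26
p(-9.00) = 158.62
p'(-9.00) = -34.18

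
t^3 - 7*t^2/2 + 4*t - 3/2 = (t - 3/2)*(t - 1)^2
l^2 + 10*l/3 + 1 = (l + 1/3)*(l + 3)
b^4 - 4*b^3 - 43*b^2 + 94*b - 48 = (b - 8)*(b - 1)^2*(b + 6)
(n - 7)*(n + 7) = n^2 - 49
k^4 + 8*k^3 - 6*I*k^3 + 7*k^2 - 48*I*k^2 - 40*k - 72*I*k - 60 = (k + 2)*(k + 6)*(k - 5*I)*(k - I)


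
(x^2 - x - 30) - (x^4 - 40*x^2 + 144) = -x^4 + 41*x^2 - x - 174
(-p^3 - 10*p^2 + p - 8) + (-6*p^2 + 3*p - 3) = -p^3 - 16*p^2 + 4*p - 11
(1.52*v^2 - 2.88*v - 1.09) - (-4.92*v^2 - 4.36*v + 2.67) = 6.44*v^2 + 1.48*v - 3.76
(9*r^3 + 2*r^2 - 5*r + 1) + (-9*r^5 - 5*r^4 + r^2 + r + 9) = -9*r^5 - 5*r^4 + 9*r^3 + 3*r^2 - 4*r + 10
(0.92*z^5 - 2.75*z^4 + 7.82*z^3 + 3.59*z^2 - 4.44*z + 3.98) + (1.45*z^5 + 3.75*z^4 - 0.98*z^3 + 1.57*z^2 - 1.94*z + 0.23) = 2.37*z^5 + 1.0*z^4 + 6.84*z^3 + 5.16*z^2 - 6.38*z + 4.21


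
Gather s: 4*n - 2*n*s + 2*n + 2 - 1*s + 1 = 6*n + s*(-2*n - 1) + 3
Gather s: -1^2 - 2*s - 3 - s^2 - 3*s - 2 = -s^2 - 5*s - 6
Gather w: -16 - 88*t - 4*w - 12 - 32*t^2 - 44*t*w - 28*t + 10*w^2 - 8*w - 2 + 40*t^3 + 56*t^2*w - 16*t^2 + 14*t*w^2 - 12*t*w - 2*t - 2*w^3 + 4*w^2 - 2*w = 40*t^3 - 48*t^2 - 118*t - 2*w^3 + w^2*(14*t + 14) + w*(56*t^2 - 56*t - 14) - 30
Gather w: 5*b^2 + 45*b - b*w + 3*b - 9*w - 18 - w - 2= 5*b^2 + 48*b + w*(-b - 10) - 20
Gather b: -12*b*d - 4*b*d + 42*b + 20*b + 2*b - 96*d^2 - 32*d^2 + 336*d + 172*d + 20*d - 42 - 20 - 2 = b*(64 - 16*d) - 128*d^2 + 528*d - 64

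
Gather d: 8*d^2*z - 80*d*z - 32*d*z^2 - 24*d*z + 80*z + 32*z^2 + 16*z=8*d^2*z + d*(-32*z^2 - 104*z) + 32*z^2 + 96*z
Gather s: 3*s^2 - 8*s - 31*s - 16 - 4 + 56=3*s^2 - 39*s + 36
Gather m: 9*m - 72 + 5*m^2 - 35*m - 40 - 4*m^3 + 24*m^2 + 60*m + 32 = -4*m^3 + 29*m^2 + 34*m - 80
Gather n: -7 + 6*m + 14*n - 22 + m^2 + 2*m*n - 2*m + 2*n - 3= m^2 + 4*m + n*(2*m + 16) - 32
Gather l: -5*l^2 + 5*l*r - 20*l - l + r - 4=-5*l^2 + l*(5*r - 21) + r - 4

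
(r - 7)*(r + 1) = r^2 - 6*r - 7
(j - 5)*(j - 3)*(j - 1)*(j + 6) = j^4 - 3*j^3 - 31*j^2 + 123*j - 90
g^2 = g^2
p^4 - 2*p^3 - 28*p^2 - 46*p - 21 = (p - 7)*(p + 1)^2*(p + 3)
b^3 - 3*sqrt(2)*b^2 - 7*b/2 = b*(b - 7*sqrt(2)/2)*(b + sqrt(2)/2)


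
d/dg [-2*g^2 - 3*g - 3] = -4*g - 3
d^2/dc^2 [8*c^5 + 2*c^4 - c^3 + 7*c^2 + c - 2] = 160*c^3 + 24*c^2 - 6*c + 14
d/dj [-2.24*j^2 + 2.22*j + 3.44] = 2.22 - 4.48*j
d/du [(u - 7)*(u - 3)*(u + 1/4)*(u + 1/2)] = 4*u^3 - 111*u^2/4 + 109*u/4 + 29/2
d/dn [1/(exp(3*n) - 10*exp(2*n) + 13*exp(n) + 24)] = (-3*exp(2*n) + 20*exp(n) - 13)*exp(n)/(exp(3*n) - 10*exp(2*n) + 13*exp(n) + 24)^2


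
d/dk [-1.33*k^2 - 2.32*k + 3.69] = -2.66*k - 2.32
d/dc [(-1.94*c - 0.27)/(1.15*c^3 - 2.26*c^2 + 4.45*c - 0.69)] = (4.462*c^3 - 3.4529*c^2 - 1.2204*c + 2.5401)/(1.3225*c^6 - 5.198*c^5 + 15.3426*c^4 - 21.701*c^3 + 22.9213*c^2 - 6.141*c + 0.4761)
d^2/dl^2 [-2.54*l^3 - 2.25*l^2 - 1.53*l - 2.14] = -15.24*l - 4.5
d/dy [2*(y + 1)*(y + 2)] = 4*y + 6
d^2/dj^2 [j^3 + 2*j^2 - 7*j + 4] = 6*j + 4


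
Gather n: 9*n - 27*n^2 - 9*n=-27*n^2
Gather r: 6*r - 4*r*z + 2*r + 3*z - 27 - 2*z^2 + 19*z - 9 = r*(8 - 4*z) - 2*z^2 + 22*z - 36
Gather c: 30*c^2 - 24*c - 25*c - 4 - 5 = 30*c^2 - 49*c - 9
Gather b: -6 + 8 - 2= 0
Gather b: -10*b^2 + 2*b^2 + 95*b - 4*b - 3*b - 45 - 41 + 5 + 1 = -8*b^2 + 88*b - 80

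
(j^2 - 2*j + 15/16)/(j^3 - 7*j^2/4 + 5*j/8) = (4*j - 3)/(2*j*(2*j - 1))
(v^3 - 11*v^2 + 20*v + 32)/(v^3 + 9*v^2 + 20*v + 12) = (v^2 - 12*v + 32)/(v^2 + 8*v + 12)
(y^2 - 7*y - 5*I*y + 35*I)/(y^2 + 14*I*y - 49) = (y^2 - 7*y - 5*I*y + 35*I)/(y^2 + 14*I*y - 49)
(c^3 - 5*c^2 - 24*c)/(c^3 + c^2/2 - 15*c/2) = 2*(c - 8)/(2*c - 5)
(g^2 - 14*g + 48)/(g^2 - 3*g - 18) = (g - 8)/(g + 3)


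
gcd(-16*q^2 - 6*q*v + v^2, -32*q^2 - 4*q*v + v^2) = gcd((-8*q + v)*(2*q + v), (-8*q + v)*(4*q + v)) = 8*q - v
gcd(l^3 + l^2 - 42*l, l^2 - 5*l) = l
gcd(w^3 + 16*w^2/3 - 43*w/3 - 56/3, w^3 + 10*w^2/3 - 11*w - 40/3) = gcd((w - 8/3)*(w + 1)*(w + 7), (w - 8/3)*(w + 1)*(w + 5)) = w^2 - 5*w/3 - 8/3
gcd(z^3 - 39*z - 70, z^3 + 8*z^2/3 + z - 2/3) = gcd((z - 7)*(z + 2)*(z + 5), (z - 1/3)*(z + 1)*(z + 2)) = z + 2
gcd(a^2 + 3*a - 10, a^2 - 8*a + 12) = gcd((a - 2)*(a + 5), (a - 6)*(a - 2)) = a - 2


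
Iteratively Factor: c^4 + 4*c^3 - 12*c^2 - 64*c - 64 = (c + 2)*(c^3 + 2*c^2 - 16*c - 32) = (c - 4)*(c + 2)*(c^2 + 6*c + 8) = (c - 4)*(c + 2)*(c + 4)*(c + 2)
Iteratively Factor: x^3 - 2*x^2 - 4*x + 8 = (x - 2)*(x^2 - 4) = (x - 2)^2*(x + 2)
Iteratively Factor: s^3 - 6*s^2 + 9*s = (s - 3)*(s^2 - 3*s) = (s - 3)^2*(s)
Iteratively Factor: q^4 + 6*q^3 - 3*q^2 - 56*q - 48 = (q + 4)*(q^3 + 2*q^2 - 11*q - 12) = (q - 3)*(q + 4)*(q^2 + 5*q + 4) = (q - 3)*(q + 1)*(q + 4)*(q + 4)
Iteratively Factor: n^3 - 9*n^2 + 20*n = (n - 5)*(n^2 - 4*n) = (n - 5)*(n - 4)*(n)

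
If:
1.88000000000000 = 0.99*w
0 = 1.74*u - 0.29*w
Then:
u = 0.32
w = 1.90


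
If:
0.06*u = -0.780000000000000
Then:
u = -13.00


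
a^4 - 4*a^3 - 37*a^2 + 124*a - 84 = (a - 7)*(a - 2)*(a - 1)*(a + 6)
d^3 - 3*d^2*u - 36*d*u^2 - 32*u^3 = (d - 8*u)*(d + u)*(d + 4*u)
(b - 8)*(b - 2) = b^2 - 10*b + 16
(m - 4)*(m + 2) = m^2 - 2*m - 8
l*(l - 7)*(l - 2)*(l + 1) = l^4 - 8*l^3 + 5*l^2 + 14*l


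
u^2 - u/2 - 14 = (u - 4)*(u + 7/2)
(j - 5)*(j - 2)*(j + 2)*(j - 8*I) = j^4 - 5*j^3 - 8*I*j^3 - 4*j^2 + 40*I*j^2 + 20*j + 32*I*j - 160*I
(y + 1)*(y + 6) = y^2 + 7*y + 6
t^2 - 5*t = t*(t - 5)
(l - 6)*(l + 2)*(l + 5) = l^3 + l^2 - 32*l - 60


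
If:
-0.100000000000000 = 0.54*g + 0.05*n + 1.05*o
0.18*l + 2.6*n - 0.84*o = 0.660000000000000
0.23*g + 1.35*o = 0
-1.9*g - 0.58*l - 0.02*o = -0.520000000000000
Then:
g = -0.30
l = 1.87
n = 0.14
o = 0.05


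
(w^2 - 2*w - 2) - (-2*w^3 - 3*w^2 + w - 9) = 2*w^3 + 4*w^2 - 3*w + 7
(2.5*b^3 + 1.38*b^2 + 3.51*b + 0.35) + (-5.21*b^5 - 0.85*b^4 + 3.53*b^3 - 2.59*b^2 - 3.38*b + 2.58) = -5.21*b^5 - 0.85*b^4 + 6.03*b^3 - 1.21*b^2 + 0.13*b + 2.93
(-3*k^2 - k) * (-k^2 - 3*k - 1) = 3*k^4 + 10*k^3 + 6*k^2 + k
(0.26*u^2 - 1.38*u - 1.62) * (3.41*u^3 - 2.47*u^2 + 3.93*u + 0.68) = 0.8866*u^5 - 5.348*u^4 - 1.0938*u^3 - 1.2452*u^2 - 7.305*u - 1.1016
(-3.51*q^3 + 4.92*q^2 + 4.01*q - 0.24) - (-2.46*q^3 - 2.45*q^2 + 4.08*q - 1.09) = -1.05*q^3 + 7.37*q^2 - 0.0700000000000003*q + 0.85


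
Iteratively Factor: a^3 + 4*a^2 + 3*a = (a)*(a^2 + 4*a + 3) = a*(a + 1)*(a + 3)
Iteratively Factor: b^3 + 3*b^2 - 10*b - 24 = (b + 4)*(b^2 - b - 6) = (b - 3)*(b + 4)*(b + 2)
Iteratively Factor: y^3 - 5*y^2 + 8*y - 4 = (y - 1)*(y^2 - 4*y + 4) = (y - 2)*(y - 1)*(y - 2)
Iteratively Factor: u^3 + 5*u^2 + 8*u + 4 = (u + 1)*(u^2 + 4*u + 4) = (u + 1)*(u + 2)*(u + 2)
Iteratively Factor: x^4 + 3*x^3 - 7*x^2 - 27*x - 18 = (x + 1)*(x^3 + 2*x^2 - 9*x - 18) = (x + 1)*(x + 2)*(x^2 - 9) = (x + 1)*(x + 2)*(x + 3)*(x - 3)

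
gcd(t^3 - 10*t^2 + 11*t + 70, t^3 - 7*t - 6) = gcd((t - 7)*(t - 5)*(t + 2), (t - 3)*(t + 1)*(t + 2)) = t + 2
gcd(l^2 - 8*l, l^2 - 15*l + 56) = l - 8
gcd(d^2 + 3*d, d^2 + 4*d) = d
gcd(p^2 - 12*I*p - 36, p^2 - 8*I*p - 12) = p - 6*I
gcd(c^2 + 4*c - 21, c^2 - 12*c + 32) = 1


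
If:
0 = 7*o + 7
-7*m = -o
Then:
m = -1/7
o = -1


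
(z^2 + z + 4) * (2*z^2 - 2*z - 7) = 2*z^4 - z^2 - 15*z - 28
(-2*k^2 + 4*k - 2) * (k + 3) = -2*k^3 - 2*k^2 + 10*k - 6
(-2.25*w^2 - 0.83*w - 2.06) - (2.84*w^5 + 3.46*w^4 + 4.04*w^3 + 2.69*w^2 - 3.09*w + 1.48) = -2.84*w^5 - 3.46*w^4 - 4.04*w^3 - 4.94*w^2 + 2.26*w - 3.54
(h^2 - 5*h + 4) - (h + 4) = h^2 - 6*h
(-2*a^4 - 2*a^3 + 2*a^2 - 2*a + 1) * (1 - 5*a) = 10*a^5 + 8*a^4 - 12*a^3 + 12*a^2 - 7*a + 1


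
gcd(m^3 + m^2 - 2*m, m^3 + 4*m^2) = m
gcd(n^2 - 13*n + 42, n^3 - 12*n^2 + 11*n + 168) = n - 7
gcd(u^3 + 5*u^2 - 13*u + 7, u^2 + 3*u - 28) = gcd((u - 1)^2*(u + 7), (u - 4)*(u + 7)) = u + 7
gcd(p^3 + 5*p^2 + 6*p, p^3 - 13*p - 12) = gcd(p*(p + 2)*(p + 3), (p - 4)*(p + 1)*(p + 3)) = p + 3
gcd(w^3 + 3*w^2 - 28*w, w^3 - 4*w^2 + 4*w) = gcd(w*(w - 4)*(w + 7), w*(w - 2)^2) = w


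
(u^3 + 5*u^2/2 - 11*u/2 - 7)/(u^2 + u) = u + 3/2 - 7/u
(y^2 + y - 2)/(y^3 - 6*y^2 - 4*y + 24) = (y - 1)/(y^2 - 8*y + 12)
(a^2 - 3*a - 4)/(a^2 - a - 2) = (a - 4)/(a - 2)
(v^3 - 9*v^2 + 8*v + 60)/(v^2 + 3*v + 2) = (v^2 - 11*v + 30)/(v + 1)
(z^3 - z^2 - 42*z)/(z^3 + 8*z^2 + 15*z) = (z^2 - z - 42)/(z^2 + 8*z + 15)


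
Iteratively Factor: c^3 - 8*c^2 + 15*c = (c)*(c^2 - 8*c + 15) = c*(c - 3)*(c - 5)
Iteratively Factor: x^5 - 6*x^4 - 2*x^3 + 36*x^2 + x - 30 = (x + 2)*(x^4 - 8*x^3 + 14*x^2 + 8*x - 15) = (x - 5)*(x + 2)*(x^3 - 3*x^2 - x + 3) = (x - 5)*(x - 3)*(x + 2)*(x^2 - 1) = (x - 5)*(x - 3)*(x - 1)*(x + 2)*(x + 1)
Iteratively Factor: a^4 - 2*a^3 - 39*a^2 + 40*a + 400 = (a - 5)*(a^3 + 3*a^2 - 24*a - 80) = (a - 5)*(a + 4)*(a^2 - a - 20) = (a - 5)^2*(a + 4)*(a + 4)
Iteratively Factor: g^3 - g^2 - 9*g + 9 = (g - 1)*(g^2 - 9) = (g - 3)*(g - 1)*(g + 3)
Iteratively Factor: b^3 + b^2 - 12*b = (b - 3)*(b^2 + 4*b) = b*(b - 3)*(b + 4)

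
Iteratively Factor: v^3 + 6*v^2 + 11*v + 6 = (v + 3)*(v^2 + 3*v + 2) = (v + 1)*(v + 3)*(v + 2)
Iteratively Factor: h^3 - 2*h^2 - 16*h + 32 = (h + 4)*(h^2 - 6*h + 8) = (h - 4)*(h + 4)*(h - 2)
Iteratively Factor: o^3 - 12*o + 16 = (o - 2)*(o^2 + 2*o - 8) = (o - 2)*(o + 4)*(o - 2)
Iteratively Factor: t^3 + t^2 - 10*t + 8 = (t - 1)*(t^2 + 2*t - 8) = (t - 1)*(t + 4)*(t - 2)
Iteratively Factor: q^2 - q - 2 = (q + 1)*(q - 2)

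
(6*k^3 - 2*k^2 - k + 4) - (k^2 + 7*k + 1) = 6*k^3 - 3*k^2 - 8*k + 3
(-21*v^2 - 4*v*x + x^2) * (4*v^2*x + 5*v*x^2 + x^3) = -84*v^4*x - 121*v^3*x^2 - 37*v^2*x^3 + v*x^4 + x^5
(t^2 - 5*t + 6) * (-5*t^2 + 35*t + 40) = -5*t^4 + 60*t^3 - 165*t^2 + 10*t + 240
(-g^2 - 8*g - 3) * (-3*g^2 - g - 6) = 3*g^4 + 25*g^3 + 23*g^2 + 51*g + 18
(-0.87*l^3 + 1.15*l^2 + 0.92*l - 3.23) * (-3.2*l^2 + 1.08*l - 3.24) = 2.784*l^5 - 4.6196*l^4 + 1.1168*l^3 + 7.6036*l^2 - 6.4692*l + 10.4652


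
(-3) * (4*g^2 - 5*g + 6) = -12*g^2 + 15*g - 18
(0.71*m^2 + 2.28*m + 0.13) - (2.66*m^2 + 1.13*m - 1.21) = -1.95*m^2 + 1.15*m + 1.34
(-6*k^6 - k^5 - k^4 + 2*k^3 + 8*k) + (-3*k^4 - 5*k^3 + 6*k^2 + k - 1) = -6*k^6 - k^5 - 4*k^4 - 3*k^3 + 6*k^2 + 9*k - 1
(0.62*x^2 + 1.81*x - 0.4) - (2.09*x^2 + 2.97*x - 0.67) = -1.47*x^2 - 1.16*x + 0.27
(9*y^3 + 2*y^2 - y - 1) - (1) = 9*y^3 + 2*y^2 - y - 2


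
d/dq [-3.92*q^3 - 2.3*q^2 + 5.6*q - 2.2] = -11.76*q^2 - 4.6*q + 5.6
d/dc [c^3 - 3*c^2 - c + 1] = 3*c^2 - 6*c - 1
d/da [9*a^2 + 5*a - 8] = 18*a + 5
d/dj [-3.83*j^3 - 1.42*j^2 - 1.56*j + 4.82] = -11.49*j^2 - 2.84*j - 1.56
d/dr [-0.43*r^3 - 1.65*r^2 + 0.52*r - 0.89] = -1.29*r^2 - 3.3*r + 0.52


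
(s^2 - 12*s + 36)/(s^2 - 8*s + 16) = (s^2 - 12*s + 36)/(s^2 - 8*s + 16)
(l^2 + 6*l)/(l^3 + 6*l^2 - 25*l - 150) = l/(l^2 - 25)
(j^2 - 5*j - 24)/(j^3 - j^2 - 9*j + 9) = (j - 8)/(j^2 - 4*j + 3)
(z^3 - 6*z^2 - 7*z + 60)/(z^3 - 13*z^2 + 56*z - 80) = (z + 3)/(z - 4)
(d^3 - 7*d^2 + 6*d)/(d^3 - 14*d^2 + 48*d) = (d - 1)/(d - 8)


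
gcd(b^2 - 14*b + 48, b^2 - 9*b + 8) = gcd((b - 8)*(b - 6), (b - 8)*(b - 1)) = b - 8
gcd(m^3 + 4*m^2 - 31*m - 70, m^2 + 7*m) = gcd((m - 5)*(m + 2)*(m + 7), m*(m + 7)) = m + 7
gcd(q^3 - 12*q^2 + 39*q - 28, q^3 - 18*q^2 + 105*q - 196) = q^2 - 11*q + 28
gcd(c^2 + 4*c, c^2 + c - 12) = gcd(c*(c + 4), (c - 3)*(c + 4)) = c + 4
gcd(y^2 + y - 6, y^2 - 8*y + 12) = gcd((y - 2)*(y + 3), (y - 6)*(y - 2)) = y - 2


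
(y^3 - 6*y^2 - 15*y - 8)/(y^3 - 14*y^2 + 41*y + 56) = (y + 1)/(y - 7)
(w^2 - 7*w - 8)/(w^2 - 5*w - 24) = (w + 1)/(w + 3)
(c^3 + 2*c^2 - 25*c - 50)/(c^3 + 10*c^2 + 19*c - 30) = (c^2 - 3*c - 10)/(c^2 + 5*c - 6)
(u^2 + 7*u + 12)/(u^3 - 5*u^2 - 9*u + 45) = (u + 4)/(u^2 - 8*u + 15)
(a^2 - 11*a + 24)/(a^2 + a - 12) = (a - 8)/(a + 4)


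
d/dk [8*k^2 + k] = 16*k + 1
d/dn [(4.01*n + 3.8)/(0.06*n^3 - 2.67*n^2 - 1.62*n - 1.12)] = (-0.4812*n^3 + 10.0227*n^2 + 20.292*n + 1.6648)/(0.0036*n^6 - 0.3204*n^5 + 6.9345*n^4 + 8.5164*n^3 + 8.6052*n^2 + 3.6288*n + 1.2544)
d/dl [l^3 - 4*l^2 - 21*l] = 3*l^2 - 8*l - 21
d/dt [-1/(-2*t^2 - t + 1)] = (-4*t - 1)/(2*t^2 + t - 1)^2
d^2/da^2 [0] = 0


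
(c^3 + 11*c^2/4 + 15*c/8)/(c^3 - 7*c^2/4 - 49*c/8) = (8*c^2 + 22*c + 15)/(8*c^2 - 14*c - 49)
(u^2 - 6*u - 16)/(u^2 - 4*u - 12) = (u - 8)/(u - 6)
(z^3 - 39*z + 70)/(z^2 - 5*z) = z + 5 - 14/z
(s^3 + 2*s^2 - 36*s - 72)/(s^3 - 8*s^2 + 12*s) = (s^2 + 8*s + 12)/(s*(s - 2))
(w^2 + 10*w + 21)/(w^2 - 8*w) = (w^2 + 10*w + 21)/(w*(w - 8))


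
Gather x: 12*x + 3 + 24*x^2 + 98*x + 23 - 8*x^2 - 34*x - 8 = 16*x^2 + 76*x + 18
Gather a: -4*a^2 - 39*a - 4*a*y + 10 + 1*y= -4*a^2 + a*(-4*y - 39) + y + 10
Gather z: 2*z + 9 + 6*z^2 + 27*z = 6*z^2 + 29*z + 9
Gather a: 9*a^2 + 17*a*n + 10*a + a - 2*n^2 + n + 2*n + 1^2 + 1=9*a^2 + a*(17*n + 11) - 2*n^2 + 3*n + 2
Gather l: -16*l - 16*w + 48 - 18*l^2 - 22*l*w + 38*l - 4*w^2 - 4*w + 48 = -18*l^2 + l*(22 - 22*w) - 4*w^2 - 20*w + 96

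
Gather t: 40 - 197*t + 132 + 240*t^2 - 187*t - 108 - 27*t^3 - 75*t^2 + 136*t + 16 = -27*t^3 + 165*t^2 - 248*t + 80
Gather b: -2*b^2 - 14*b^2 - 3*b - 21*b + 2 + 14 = -16*b^2 - 24*b + 16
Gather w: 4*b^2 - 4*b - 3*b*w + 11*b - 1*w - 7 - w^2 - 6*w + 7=4*b^2 + 7*b - w^2 + w*(-3*b - 7)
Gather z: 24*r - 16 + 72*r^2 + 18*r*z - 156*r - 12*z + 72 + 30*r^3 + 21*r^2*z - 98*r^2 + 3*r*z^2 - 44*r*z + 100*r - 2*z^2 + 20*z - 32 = 30*r^3 - 26*r^2 - 32*r + z^2*(3*r - 2) + z*(21*r^2 - 26*r + 8) + 24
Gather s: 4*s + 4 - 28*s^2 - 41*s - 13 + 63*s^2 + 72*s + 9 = 35*s^2 + 35*s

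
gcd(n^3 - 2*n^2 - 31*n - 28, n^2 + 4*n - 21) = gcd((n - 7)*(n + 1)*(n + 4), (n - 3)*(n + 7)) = 1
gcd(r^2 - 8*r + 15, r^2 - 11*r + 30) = r - 5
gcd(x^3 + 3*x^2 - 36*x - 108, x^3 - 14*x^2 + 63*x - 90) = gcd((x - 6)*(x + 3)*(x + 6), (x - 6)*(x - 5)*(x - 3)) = x - 6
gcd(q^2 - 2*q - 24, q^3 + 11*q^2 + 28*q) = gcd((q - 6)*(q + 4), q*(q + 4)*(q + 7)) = q + 4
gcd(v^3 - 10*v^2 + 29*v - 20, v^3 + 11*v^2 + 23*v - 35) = v - 1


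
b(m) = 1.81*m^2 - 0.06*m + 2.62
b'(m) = 3.62*m - 0.06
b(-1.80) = 8.59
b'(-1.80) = -6.58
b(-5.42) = 56.12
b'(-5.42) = -19.68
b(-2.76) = 16.57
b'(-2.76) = -10.05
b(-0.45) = 3.01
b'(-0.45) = -1.69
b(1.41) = 6.13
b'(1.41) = 5.04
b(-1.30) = 5.76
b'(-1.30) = -4.77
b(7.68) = 108.92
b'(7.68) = 27.74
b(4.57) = 40.15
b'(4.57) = 16.48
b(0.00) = 2.62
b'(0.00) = -0.06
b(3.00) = 18.73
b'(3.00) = 10.80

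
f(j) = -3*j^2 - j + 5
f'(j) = -6*j - 1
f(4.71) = -66.26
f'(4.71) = -29.26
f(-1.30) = 1.23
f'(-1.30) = 6.80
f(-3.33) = -24.94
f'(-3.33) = 18.98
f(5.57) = -93.64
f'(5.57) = -34.42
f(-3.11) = -20.91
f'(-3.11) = 17.66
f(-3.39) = -26.09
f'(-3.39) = 19.34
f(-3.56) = -29.46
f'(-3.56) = 20.36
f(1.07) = 0.50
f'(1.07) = -7.42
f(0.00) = 5.00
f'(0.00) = -1.00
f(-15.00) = -655.00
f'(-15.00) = 89.00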